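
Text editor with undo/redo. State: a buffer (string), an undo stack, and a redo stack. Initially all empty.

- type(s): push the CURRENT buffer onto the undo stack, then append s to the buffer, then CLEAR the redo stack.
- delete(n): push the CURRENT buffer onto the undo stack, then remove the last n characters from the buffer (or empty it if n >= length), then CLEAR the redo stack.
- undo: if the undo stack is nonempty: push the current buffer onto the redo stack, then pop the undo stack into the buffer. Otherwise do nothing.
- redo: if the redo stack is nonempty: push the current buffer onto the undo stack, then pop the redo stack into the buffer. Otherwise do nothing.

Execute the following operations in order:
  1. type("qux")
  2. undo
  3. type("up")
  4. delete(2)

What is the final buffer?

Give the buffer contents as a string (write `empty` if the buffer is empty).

After op 1 (type): buf='qux' undo_depth=1 redo_depth=0
After op 2 (undo): buf='(empty)' undo_depth=0 redo_depth=1
After op 3 (type): buf='up' undo_depth=1 redo_depth=0
After op 4 (delete): buf='(empty)' undo_depth=2 redo_depth=0

Answer: empty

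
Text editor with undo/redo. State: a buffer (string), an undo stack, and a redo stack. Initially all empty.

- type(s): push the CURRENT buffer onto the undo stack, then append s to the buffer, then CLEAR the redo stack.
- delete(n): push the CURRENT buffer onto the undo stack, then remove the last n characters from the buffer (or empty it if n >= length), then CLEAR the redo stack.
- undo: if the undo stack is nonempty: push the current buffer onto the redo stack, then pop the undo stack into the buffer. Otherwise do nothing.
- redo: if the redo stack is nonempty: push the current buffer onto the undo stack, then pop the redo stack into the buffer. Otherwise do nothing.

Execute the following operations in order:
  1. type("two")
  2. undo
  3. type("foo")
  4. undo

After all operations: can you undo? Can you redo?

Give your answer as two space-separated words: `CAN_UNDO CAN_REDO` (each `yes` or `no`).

After op 1 (type): buf='two' undo_depth=1 redo_depth=0
After op 2 (undo): buf='(empty)' undo_depth=0 redo_depth=1
After op 3 (type): buf='foo' undo_depth=1 redo_depth=0
After op 4 (undo): buf='(empty)' undo_depth=0 redo_depth=1

Answer: no yes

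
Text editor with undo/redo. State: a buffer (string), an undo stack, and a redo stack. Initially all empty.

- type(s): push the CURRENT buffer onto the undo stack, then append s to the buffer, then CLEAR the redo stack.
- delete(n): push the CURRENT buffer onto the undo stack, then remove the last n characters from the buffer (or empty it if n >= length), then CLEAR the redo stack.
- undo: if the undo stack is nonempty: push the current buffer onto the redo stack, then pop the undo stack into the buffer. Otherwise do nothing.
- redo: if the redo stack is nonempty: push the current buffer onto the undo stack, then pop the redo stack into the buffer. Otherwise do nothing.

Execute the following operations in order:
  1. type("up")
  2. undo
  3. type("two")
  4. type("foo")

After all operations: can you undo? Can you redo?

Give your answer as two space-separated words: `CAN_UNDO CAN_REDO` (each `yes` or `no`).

Answer: yes no

Derivation:
After op 1 (type): buf='up' undo_depth=1 redo_depth=0
After op 2 (undo): buf='(empty)' undo_depth=0 redo_depth=1
After op 3 (type): buf='two' undo_depth=1 redo_depth=0
After op 4 (type): buf='twofoo' undo_depth=2 redo_depth=0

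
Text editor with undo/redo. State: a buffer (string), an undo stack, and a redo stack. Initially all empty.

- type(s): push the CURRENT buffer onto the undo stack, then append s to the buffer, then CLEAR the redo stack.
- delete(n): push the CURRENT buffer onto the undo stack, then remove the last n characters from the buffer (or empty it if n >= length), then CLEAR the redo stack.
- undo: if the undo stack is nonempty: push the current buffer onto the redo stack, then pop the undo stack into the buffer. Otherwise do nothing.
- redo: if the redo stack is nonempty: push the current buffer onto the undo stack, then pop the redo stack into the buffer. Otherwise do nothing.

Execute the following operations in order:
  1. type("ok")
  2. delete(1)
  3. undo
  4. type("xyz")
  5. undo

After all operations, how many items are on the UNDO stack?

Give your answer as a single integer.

Answer: 1

Derivation:
After op 1 (type): buf='ok' undo_depth=1 redo_depth=0
After op 2 (delete): buf='o' undo_depth=2 redo_depth=0
After op 3 (undo): buf='ok' undo_depth=1 redo_depth=1
After op 4 (type): buf='okxyz' undo_depth=2 redo_depth=0
After op 5 (undo): buf='ok' undo_depth=1 redo_depth=1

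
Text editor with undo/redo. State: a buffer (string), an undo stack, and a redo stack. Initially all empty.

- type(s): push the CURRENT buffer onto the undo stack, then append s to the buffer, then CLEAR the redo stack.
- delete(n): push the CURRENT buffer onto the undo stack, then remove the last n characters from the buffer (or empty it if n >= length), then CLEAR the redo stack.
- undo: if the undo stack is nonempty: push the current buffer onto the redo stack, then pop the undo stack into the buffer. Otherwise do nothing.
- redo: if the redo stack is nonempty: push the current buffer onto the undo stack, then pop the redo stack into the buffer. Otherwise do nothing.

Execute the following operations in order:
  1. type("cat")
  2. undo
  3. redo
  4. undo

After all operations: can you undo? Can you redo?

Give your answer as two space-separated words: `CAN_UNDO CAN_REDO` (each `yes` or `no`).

Answer: no yes

Derivation:
After op 1 (type): buf='cat' undo_depth=1 redo_depth=0
After op 2 (undo): buf='(empty)' undo_depth=0 redo_depth=1
After op 3 (redo): buf='cat' undo_depth=1 redo_depth=0
After op 4 (undo): buf='(empty)' undo_depth=0 redo_depth=1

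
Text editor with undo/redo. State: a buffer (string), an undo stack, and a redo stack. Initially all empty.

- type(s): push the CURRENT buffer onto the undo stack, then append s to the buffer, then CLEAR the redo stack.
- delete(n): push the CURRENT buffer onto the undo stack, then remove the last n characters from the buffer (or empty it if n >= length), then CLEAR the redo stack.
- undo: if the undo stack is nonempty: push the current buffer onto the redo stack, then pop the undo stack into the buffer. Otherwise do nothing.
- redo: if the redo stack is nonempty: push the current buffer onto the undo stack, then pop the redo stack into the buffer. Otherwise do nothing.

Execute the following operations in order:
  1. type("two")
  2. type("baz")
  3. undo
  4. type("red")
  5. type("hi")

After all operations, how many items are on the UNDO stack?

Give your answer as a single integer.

After op 1 (type): buf='two' undo_depth=1 redo_depth=0
After op 2 (type): buf='twobaz' undo_depth=2 redo_depth=0
After op 3 (undo): buf='two' undo_depth=1 redo_depth=1
After op 4 (type): buf='twored' undo_depth=2 redo_depth=0
After op 5 (type): buf='tworedhi' undo_depth=3 redo_depth=0

Answer: 3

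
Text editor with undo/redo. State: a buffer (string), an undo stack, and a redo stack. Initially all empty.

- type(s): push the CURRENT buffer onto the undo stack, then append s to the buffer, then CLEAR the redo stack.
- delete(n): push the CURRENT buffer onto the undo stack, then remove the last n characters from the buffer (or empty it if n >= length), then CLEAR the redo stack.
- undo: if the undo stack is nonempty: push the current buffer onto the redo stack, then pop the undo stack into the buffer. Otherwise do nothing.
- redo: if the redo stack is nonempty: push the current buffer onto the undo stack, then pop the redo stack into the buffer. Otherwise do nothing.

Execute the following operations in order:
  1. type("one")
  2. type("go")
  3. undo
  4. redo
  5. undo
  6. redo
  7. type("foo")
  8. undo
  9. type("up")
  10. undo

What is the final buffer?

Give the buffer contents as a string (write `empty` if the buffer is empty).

After op 1 (type): buf='one' undo_depth=1 redo_depth=0
After op 2 (type): buf='onego' undo_depth=2 redo_depth=0
After op 3 (undo): buf='one' undo_depth=1 redo_depth=1
After op 4 (redo): buf='onego' undo_depth=2 redo_depth=0
After op 5 (undo): buf='one' undo_depth=1 redo_depth=1
After op 6 (redo): buf='onego' undo_depth=2 redo_depth=0
After op 7 (type): buf='onegofoo' undo_depth=3 redo_depth=0
After op 8 (undo): buf='onego' undo_depth=2 redo_depth=1
After op 9 (type): buf='onegoup' undo_depth=3 redo_depth=0
After op 10 (undo): buf='onego' undo_depth=2 redo_depth=1

Answer: onego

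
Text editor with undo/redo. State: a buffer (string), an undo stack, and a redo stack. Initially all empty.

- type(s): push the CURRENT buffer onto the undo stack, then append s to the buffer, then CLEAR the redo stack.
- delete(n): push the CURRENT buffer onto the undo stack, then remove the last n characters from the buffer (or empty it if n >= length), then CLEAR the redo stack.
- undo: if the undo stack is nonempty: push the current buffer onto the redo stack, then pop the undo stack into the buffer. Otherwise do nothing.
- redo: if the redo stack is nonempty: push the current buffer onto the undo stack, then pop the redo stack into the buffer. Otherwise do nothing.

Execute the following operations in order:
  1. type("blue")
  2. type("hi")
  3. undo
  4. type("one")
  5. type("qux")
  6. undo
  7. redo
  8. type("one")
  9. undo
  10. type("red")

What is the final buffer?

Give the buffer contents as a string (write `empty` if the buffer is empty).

Answer: blueonequxred

Derivation:
After op 1 (type): buf='blue' undo_depth=1 redo_depth=0
After op 2 (type): buf='bluehi' undo_depth=2 redo_depth=0
After op 3 (undo): buf='blue' undo_depth=1 redo_depth=1
After op 4 (type): buf='blueone' undo_depth=2 redo_depth=0
After op 5 (type): buf='blueonequx' undo_depth=3 redo_depth=0
After op 6 (undo): buf='blueone' undo_depth=2 redo_depth=1
After op 7 (redo): buf='blueonequx' undo_depth=3 redo_depth=0
After op 8 (type): buf='blueonequxone' undo_depth=4 redo_depth=0
After op 9 (undo): buf='blueonequx' undo_depth=3 redo_depth=1
After op 10 (type): buf='blueonequxred' undo_depth=4 redo_depth=0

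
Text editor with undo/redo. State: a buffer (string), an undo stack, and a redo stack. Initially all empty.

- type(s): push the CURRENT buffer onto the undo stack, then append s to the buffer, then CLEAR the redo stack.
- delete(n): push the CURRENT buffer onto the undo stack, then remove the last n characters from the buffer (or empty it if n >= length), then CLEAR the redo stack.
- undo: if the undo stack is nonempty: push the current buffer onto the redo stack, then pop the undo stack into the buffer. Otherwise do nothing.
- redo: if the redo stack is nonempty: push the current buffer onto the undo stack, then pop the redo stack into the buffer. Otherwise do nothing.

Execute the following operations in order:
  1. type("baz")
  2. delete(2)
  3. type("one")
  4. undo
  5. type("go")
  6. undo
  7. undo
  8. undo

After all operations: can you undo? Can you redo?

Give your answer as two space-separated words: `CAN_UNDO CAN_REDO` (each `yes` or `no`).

Answer: no yes

Derivation:
After op 1 (type): buf='baz' undo_depth=1 redo_depth=0
After op 2 (delete): buf='b' undo_depth=2 redo_depth=0
After op 3 (type): buf='bone' undo_depth=3 redo_depth=0
After op 4 (undo): buf='b' undo_depth=2 redo_depth=1
After op 5 (type): buf='bgo' undo_depth=3 redo_depth=0
After op 6 (undo): buf='b' undo_depth=2 redo_depth=1
After op 7 (undo): buf='baz' undo_depth=1 redo_depth=2
After op 8 (undo): buf='(empty)' undo_depth=0 redo_depth=3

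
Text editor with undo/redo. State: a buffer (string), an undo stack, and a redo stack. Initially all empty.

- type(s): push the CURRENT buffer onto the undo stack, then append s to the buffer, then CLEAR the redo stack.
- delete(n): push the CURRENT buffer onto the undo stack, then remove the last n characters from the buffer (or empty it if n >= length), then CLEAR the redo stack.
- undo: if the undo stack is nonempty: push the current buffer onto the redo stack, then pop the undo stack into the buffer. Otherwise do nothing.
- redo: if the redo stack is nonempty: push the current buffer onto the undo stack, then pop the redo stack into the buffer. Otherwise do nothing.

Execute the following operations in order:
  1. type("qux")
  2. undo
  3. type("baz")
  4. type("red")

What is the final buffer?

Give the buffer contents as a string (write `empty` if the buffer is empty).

After op 1 (type): buf='qux' undo_depth=1 redo_depth=0
After op 2 (undo): buf='(empty)' undo_depth=0 redo_depth=1
After op 3 (type): buf='baz' undo_depth=1 redo_depth=0
After op 4 (type): buf='bazred' undo_depth=2 redo_depth=0

Answer: bazred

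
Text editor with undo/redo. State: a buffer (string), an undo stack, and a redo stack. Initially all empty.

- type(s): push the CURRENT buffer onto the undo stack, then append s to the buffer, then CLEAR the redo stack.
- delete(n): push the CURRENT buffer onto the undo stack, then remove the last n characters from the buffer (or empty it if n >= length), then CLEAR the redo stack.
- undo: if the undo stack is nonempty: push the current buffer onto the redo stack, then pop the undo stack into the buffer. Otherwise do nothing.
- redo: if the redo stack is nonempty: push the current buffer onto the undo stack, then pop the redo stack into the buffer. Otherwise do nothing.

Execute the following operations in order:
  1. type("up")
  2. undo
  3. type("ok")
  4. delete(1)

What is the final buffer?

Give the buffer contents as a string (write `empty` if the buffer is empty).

After op 1 (type): buf='up' undo_depth=1 redo_depth=0
After op 2 (undo): buf='(empty)' undo_depth=0 redo_depth=1
After op 3 (type): buf='ok' undo_depth=1 redo_depth=0
After op 4 (delete): buf='o' undo_depth=2 redo_depth=0

Answer: o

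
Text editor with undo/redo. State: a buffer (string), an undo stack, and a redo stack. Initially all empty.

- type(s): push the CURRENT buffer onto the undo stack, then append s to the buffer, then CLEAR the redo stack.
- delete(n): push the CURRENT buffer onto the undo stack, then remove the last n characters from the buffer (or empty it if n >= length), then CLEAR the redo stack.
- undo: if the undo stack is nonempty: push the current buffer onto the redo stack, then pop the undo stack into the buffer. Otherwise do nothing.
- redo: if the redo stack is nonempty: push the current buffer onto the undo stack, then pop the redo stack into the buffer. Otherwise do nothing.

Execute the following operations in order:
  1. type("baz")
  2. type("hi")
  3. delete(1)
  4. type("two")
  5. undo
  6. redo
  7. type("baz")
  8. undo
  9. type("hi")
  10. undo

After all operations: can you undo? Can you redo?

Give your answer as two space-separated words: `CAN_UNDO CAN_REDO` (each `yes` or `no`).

Answer: yes yes

Derivation:
After op 1 (type): buf='baz' undo_depth=1 redo_depth=0
After op 2 (type): buf='bazhi' undo_depth=2 redo_depth=0
After op 3 (delete): buf='bazh' undo_depth=3 redo_depth=0
After op 4 (type): buf='bazhtwo' undo_depth=4 redo_depth=0
After op 5 (undo): buf='bazh' undo_depth=3 redo_depth=1
After op 6 (redo): buf='bazhtwo' undo_depth=4 redo_depth=0
After op 7 (type): buf='bazhtwobaz' undo_depth=5 redo_depth=0
After op 8 (undo): buf='bazhtwo' undo_depth=4 redo_depth=1
After op 9 (type): buf='bazhtwohi' undo_depth=5 redo_depth=0
After op 10 (undo): buf='bazhtwo' undo_depth=4 redo_depth=1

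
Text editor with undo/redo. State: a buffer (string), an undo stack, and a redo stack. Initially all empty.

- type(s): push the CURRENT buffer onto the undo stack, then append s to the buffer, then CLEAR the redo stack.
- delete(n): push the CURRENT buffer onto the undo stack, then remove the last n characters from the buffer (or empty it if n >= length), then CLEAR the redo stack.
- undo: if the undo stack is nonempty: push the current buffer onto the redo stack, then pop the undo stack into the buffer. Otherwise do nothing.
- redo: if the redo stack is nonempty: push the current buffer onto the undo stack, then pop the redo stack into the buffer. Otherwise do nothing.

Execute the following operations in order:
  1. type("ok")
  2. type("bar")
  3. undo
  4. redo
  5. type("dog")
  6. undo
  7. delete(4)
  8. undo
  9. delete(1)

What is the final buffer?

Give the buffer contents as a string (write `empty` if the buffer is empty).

After op 1 (type): buf='ok' undo_depth=1 redo_depth=0
After op 2 (type): buf='okbar' undo_depth=2 redo_depth=0
After op 3 (undo): buf='ok' undo_depth=1 redo_depth=1
After op 4 (redo): buf='okbar' undo_depth=2 redo_depth=0
After op 5 (type): buf='okbardog' undo_depth=3 redo_depth=0
After op 6 (undo): buf='okbar' undo_depth=2 redo_depth=1
After op 7 (delete): buf='o' undo_depth=3 redo_depth=0
After op 8 (undo): buf='okbar' undo_depth=2 redo_depth=1
After op 9 (delete): buf='okba' undo_depth=3 redo_depth=0

Answer: okba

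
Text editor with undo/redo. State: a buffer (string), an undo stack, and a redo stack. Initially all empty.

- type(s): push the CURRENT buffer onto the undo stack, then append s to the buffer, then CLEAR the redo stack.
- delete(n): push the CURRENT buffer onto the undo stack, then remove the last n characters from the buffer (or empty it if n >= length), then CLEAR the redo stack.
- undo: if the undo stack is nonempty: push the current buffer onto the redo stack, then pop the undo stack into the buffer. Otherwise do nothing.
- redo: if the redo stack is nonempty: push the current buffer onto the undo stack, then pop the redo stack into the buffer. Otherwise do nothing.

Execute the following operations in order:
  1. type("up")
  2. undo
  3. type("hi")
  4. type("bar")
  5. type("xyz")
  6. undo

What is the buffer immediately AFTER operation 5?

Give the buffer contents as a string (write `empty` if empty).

After op 1 (type): buf='up' undo_depth=1 redo_depth=0
After op 2 (undo): buf='(empty)' undo_depth=0 redo_depth=1
After op 3 (type): buf='hi' undo_depth=1 redo_depth=0
After op 4 (type): buf='hibar' undo_depth=2 redo_depth=0
After op 5 (type): buf='hibarxyz' undo_depth=3 redo_depth=0

Answer: hibarxyz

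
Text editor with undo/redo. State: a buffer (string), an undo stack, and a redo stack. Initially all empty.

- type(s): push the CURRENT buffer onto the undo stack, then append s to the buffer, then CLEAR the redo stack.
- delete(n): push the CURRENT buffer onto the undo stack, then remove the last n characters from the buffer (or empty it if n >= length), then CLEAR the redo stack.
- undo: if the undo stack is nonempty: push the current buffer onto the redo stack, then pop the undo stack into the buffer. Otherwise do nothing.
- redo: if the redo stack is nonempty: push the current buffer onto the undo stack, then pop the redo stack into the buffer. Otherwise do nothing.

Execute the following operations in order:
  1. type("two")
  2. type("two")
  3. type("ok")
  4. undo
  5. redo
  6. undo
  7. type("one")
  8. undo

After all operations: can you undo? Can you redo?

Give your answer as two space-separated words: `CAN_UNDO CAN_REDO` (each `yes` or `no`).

Answer: yes yes

Derivation:
After op 1 (type): buf='two' undo_depth=1 redo_depth=0
After op 2 (type): buf='twotwo' undo_depth=2 redo_depth=0
After op 3 (type): buf='twotwook' undo_depth=3 redo_depth=0
After op 4 (undo): buf='twotwo' undo_depth=2 redo_depth=1
After op 5 (redo): buf='twotwook' undo_depth=3 redo_depth=0
After op 6 (undo): buf='twotwo' undo_depth=2 redo_depth=1
After op 7 (type): buf='twotwoone' undo_depth=3 redo_depth=0
After op 8 (undo): buf='twotwo' undo_depth=2 redo_depth=1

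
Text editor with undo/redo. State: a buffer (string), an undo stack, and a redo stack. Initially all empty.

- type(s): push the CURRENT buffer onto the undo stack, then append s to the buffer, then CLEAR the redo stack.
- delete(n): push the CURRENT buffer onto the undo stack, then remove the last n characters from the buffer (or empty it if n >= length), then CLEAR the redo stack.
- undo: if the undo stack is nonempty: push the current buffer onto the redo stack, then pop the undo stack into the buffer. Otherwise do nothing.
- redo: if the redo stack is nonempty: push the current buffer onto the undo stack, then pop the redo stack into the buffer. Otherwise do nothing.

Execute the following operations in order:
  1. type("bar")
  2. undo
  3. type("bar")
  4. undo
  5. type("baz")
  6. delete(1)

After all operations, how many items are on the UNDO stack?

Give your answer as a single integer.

Answer: 2

Derivation:
After op 1 (type): buf='bar' undo_depth=1 redo_depth=0
After op 2 (undo): buf='(empty)' undo_depth=0 redo_depth=1
After op 3 (type): buf='bar' undo_depth=1 redo_depth=0
After op 4 (undo): buf='(empty)' undo_depth=0 redo_depth=1
After op 5 (type): buf='baz' undo_depth=1 redo_depth=0
After op 6 (delete): buf='ba' undo_depth=2 redo_depth=0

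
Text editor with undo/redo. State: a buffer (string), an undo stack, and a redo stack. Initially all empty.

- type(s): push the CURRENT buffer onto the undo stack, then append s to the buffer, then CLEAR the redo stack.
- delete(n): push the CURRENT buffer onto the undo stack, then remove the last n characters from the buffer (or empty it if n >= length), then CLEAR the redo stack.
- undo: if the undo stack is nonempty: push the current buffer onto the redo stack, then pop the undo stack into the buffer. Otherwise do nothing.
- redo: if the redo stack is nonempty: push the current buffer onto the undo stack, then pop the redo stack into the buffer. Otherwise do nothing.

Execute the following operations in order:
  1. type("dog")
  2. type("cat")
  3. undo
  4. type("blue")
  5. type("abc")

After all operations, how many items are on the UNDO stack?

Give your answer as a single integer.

After op 1 (type): buf='dog' undo_depth=1 redo_depth=0
After op 2 (type): buf='dogcat' undo_depth=2 redo_depth=0
After op 3 (undo): buf='dog' undo_depth=1 redo_depth=1
After op 4 (type): buf='dogblue' undo_depth=2 redo_depth=0
After op 5 (type): buf='dogblueabc' undo_depth=3 redo_depth=0

Answer: 3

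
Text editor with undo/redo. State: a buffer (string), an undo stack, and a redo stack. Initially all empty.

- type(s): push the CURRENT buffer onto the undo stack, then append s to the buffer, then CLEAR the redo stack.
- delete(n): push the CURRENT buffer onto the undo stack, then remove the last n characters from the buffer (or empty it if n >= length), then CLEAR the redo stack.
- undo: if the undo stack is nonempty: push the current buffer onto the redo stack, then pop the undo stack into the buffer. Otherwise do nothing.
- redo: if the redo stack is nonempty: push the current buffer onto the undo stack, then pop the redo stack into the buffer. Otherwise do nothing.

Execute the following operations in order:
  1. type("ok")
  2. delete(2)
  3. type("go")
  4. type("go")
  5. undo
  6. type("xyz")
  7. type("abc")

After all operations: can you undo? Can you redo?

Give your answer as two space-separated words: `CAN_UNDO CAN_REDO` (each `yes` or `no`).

Answer: yes no

Derivation:
After op 1 (type): buf='ok' undo_depth=1 redo_depth=0
After op 2 (delete): buf='(empty)' undo_depth=2 redo_depth=0
After op 3 (type): buf='go' undo_depth=3 redo_depth=0
After op 4 (type): buf='gogo' undo_depth=4 redo_depth=0
After op 5 (undo): buf='go' undo_depth=3 redo_depth=1
After op 6 (type): buf='goxyz' undo_depth=4 redo_depth=0
After op 7 (type): buf='goxyzabc' undo_depth=5 redo_depth=0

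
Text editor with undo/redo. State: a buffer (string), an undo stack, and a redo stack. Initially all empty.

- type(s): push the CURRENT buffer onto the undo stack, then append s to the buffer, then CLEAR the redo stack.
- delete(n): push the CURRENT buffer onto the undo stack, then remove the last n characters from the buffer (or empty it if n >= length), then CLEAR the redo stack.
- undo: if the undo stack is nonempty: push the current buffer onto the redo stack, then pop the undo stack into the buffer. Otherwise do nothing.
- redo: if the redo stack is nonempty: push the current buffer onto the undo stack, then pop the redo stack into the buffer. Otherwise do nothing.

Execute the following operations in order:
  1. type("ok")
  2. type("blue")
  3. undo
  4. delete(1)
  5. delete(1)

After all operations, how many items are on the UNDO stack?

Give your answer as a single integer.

After op 1 (type): buf='ok' undo_depth=1 redo_depth=0
After op 2 (type): buf='okblue' undo_depth=2 redo_depth=0
After op 3 (undo): buf='ok' undo_depth=1 redo_depth=1
After op 4 (delete): buf='o' undo_depth=2 redo_depth=0
After op 5 (delete): buf='(empty)' undo_depth=3 redo_depth=0

Answer: 3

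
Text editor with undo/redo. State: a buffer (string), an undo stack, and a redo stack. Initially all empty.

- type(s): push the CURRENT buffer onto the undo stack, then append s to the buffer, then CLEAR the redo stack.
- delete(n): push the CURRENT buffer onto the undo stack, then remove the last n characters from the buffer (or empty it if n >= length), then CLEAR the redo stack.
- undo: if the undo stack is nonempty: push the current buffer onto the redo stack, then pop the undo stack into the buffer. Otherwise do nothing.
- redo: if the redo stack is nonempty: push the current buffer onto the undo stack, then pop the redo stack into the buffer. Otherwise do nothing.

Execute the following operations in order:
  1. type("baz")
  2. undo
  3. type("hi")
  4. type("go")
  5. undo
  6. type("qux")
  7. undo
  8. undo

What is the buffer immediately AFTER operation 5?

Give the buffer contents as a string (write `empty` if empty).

After op 1 (type): buf='baz' undo_depth=1 redo_depth=0
After op 2 (undo): buf='(empty)' undo_depth=0 redo_depth=1
After op 3 (type): buf='hi' undo_depth=1 redo_depth=0
After op 4 (type): buf='higo' undo_depth=2 redo_depth=0
After op 5 (undo): buf='hi' undo_depth=1 redo_depth=1

Answer: hi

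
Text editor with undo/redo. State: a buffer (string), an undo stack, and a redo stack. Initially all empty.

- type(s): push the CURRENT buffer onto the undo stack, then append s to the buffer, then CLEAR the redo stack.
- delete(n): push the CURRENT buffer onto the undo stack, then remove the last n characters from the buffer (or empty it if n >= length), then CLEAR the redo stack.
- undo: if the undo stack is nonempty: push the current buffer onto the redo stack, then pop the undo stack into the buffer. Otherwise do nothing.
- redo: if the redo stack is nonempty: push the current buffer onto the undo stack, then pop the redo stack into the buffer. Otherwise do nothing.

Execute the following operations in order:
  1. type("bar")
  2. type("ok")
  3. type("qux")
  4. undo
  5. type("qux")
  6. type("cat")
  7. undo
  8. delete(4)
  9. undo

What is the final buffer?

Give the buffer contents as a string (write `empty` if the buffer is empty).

After op 1 (type): buf='bar' undo_depth=1 redo_depth=0
After op 2 (type): buf='barok' undo_depth=2 redo_depth=0
After op 3 (type): buf='barokqux' undo_depth=3 redo_depth=0
After op 4 (undo): buf='barok' undo_depth=2 redo_depth=1
After op 5 (type): buf='barokqux' undo_depth=3 redo_depth=0
After op 6 (type): buf='barokquxcat' undo_depth=4 redo_depth=0
After op 7 (undo): buf='barokqux' undo_depth=3 redo_depth=1
After op 8 (delete): buf='baro' undo_depth=4 redo_depth=0
After op 9 (undo): buf='barokqux' undo_depth=3 redo_depth=1

Answer: barokqux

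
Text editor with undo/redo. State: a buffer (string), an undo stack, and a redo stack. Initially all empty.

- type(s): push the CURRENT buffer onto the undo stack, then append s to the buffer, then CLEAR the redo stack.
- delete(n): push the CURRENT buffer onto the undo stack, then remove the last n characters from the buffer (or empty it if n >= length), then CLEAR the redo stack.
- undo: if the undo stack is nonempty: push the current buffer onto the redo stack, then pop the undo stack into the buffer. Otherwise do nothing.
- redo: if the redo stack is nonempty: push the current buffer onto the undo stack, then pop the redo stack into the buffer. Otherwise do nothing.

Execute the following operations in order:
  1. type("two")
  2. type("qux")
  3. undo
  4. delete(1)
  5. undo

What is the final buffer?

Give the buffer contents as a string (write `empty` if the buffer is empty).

Answer: two

Derivation:
After op 1 (type): buf='two' undo_depth=1 redo_depth=0
After op 2 (type): buf='twoqux' undo_depth=2 redo_depth=0
After op 3 (undo): buf='two' undo_depth=1 redo_depth=1
After op 4 (delete): buf='tw' undo_depth=2 redo_depth=0
After op 5 (undo): buf='two' undo_depth=1 redo_depth=1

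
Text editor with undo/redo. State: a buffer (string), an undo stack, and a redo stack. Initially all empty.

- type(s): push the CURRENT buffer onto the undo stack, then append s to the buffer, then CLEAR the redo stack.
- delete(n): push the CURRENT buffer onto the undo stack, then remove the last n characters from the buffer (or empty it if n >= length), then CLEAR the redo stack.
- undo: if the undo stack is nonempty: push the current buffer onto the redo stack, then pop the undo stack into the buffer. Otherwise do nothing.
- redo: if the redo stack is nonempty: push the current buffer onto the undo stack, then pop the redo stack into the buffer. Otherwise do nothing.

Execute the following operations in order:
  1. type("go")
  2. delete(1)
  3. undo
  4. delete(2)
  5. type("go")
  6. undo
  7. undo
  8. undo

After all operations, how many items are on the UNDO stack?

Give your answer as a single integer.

After op 1 (type): buf='go' undo_depth=1 redo_depth=0
After op 2 (delete): buf='g' undo_depth=2 redo_depth=0
After op 3 (undo): buf='go' undo_depth=1 redo_depth=1
After op 4 (delete): buf='(empty)' undo_depth=2 redo_depth=0
After op 5 (type): buf='go' undo_depth=3 redo_depth=0
After op 6 (undo): buf='(empty)' undo_depth=2 redo_depth=1
After op 7 (undo): buf='go' undo_depth=1 redo_depth=2
After op 8 (undo): buf='(empty)' undo_depth=0 redo_depth=3

Answer: 0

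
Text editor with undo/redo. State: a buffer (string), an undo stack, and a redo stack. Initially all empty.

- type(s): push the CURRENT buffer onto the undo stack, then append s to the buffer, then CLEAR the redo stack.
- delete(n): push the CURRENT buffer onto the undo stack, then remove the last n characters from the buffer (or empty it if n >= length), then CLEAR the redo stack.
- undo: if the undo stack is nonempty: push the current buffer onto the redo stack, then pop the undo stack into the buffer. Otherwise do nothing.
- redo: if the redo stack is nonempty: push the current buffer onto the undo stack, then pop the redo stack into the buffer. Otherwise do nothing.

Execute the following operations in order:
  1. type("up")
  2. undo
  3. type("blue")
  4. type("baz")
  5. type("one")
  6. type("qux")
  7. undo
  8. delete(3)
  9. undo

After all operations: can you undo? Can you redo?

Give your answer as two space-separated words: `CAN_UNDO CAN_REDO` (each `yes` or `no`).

Answer: yes yes

Derivation:
After op 1 (type): buf='up' undo_depth=1 redo_depth=0
After op 2 (undo): buf='(empty)' undo_depth=0 redo_depth=1
After op 3 (type): buf='blue' undo_depth=1 redo_depth=0
After op 4 (type): buf='bluebaz' undo_depth=2 redo_depth=0
After op 5 (type): buf='bluebazone' undo_depth=3 redo_depth=0
After op 6 (type): buf='bluebazonequx' undo_depth=4 redo_depth=0
After op 7 (undo): buf='bluebazone' undo_depth=3 redo_depth=1
After op 8 (delete): buf='bluebaz' undo_depth=4 redo_depth=0
After op 9 (undo): buf='bluebazone' undo_depth=3 redo_depth=1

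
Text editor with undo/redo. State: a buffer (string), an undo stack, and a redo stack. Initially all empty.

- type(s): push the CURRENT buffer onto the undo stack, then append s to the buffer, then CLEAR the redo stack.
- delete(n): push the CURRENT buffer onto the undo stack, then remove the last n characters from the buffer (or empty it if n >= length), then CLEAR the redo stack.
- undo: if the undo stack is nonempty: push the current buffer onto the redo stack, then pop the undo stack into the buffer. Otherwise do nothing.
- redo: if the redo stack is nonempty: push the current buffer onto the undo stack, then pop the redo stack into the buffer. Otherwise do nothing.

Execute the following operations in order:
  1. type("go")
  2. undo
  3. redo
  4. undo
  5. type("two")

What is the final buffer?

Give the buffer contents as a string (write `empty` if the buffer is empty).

Answer: two

Derivation:
After op 1 (type): buf='go' undo_depth=1 redo_depth=0
After op 2 (undo): buf='(empty)' undo_depth=0 redo_depth=1
After op 3 (redo): buf='go' undo_depth=1 redo_depth=0
After op 4 (undo): buf='(empty)' undo_depth=0 redo_depth=1
After op 5 (type): buf='two' undo_depth=1 redo_depth=0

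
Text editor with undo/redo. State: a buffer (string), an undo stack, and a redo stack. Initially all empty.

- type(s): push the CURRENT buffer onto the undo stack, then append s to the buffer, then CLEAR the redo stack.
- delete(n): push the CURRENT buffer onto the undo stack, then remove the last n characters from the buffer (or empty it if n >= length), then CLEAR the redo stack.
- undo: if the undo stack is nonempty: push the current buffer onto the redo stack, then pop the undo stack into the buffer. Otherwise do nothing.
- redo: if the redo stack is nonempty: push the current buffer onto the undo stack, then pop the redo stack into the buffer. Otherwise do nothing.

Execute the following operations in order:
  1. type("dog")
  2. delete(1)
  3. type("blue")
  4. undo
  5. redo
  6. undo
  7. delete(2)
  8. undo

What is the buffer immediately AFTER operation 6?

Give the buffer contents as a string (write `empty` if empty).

After op 1 (type): buf='dog' undo_depth=1 redo_depth=0
After op 2 (delete): buf='do' undo_depth=2 redo_depth=0
After op 3 (type): buf='doblue' undo_depth=3 redo_depth=0
After op 4 (undo): buf='do' undo_depth=2 redo_depth=1
After op 5 (redo): buf='doblue' undo_depth=3 redo_depth=0
After op 6 (undo): buf='do' undo_depth=2 redo_depth=1

Answer: do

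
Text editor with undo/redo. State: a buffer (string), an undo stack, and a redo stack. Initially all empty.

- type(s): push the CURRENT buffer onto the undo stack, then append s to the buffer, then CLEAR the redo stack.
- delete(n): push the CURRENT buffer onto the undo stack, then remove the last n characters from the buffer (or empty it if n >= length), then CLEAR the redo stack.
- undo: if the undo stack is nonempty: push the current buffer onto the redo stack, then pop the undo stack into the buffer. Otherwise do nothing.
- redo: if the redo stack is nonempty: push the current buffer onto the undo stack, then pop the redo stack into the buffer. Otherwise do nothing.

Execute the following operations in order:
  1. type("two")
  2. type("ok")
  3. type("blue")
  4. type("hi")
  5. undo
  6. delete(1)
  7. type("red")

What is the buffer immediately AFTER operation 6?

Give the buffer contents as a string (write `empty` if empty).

Answer: twookblu

Derivation:
After op 1 (type): buf='two' undo_depth=1 redo_depth=0
After op 2 (type): buf='twook' undo_depth=2 redo_depth=0
After op 3 (type): buf='twookblue' undo_depth=3 redo_depth=0
After op 4 (type): buf='twookbluehi' undo_depth=4 redo_depth=0
After op 5 (undo): buf='twookblue' undo_depth=3 redo_depth=1
After op 6 (delete): buf='twookblu' undo_depth=4 redo_depth=0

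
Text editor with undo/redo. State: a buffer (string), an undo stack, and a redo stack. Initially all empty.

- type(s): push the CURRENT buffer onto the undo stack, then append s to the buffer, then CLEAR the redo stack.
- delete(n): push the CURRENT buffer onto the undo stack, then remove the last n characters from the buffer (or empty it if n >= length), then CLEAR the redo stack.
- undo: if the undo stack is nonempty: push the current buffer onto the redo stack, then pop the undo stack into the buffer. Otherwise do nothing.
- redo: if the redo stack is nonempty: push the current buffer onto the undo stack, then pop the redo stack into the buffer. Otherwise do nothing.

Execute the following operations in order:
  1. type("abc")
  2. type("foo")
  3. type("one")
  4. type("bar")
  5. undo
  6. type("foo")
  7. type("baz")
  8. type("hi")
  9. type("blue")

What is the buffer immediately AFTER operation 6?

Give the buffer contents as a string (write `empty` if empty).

After op 1 (type): buf='abc' undo_depth=1 redo_depth=0
After op 2 (type): buf='abcfoo' undo_depth=2 redo_depth=0
After op 3 (type): buf='abcfooone' undo_depth=3 redo_depth=0
After op 4 (type): buf='abcfooonebar' undo_depth=4 redo_depth=0
After op 5 (undo): buf='abcfooone' undo_depth=3 redo_depth=1
After op 6 (type): buf='abcfooonefoo' undo_depth=4 redo_depth=0

Answer: abcfooonefoo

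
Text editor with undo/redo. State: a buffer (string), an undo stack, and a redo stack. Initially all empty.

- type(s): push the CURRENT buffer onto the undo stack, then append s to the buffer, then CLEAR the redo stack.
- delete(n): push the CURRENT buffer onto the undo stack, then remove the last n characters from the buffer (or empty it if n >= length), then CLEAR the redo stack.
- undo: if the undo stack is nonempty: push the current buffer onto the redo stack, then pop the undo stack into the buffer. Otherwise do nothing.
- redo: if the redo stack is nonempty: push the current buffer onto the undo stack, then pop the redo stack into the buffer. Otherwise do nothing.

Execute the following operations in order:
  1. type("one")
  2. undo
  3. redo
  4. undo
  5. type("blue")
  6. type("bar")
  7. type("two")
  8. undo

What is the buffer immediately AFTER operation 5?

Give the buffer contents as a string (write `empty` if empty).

After op 1 (type): buf='one' undo_depth=1 redo_depth=0
After op 2 (undo): buf='(empty)' undo_depth=0 redo_depth=1
After op 3 (redo): buf='one' undo_depth=1 redo_depth=0
After op 4 (undo): buf='(empty)' undo_depth=0 redo_depth=1
After op 5 (type): buf='blue' undo_depth=1 redo_depth=0

Answer: blue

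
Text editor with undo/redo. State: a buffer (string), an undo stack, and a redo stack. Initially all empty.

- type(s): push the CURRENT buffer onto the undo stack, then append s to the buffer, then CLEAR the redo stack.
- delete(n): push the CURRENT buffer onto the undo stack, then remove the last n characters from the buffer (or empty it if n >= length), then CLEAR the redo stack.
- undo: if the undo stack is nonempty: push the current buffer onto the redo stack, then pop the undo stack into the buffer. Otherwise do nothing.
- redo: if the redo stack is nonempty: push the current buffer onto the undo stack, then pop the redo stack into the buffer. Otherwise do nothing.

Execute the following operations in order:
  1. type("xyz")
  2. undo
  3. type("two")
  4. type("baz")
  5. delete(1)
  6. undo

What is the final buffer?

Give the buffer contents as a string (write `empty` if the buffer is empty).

After op 1 (type): buf='xyz' undo_depth=1 redo_depth=0
After op 2 (undo): buf='(empty)' undo_depth=0 redo_depth=1
After op 3 (type): buf='two' undo_depth=1 redo_depth=0
After op 4 (type): buf='twobaz' undo_depth=2 redo_depth=0
After op 5 (delete): buf='twoba' undo_depth=3 redo_depth=0
After op 6 (undo): buf='twobaz' undo_depth=2 redo_depth=1

Answer: twobaz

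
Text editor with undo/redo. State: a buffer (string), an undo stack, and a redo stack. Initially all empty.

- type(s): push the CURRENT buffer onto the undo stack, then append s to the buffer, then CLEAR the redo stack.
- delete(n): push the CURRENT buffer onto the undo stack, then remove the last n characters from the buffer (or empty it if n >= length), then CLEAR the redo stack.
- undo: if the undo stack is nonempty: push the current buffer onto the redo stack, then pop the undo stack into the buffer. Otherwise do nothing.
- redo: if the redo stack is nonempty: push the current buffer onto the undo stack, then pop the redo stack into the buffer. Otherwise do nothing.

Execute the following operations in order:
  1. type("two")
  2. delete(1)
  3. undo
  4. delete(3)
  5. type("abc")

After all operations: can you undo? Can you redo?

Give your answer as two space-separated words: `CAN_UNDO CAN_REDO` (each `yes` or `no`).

After op 1 (type): buf='two' undo_depth=1 redo_depth=0
After op 2 (delete): buf='tw' undo_depth=2 redo_depth=0
After op 3 (undo): buf='two' undo_depth=1 redo_depth=1
After op 4 (delete): buf='(empty)' undo_depth=2 redo_depth=0
After op 5 (type): buf='abc' undo_depth=3 redo_depth=0

Answer: yes no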